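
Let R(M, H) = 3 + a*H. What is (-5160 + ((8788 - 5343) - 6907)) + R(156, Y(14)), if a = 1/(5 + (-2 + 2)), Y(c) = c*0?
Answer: -8619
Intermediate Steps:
Y(c) = 0
a = ⅕ (a = 1/(5 + 0) = 1/5 = ⅕ ≈ 0.20000)
R(M, H) = 3 + H/5
(-5160 + ((8788 - 5343) - 6907)) + R(156, Y(14)) = (-5160 + ((8788 - 5343) - 6907)) + (3 + (⅕)*0) = (-5160 + (3445 - 6907)) + (3 + 0) = (-5160 - 3462) + 3 = -8622 + 3 = -8619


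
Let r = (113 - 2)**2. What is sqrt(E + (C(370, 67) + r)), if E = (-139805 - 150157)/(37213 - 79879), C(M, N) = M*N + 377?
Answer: 3*sqrt(210663766105)/7111 ≈ 193.64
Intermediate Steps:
C(M, N) = 377 + M*N
r = 12321 (r = 111**2 = 12321)
E = 48327/7111 (E = -289962/(-42666) = -289962*(-1/42666) = 48327/7111 ≈ 6.7961)
sqrt(E + (C(370, 67) + r)) = sqrt(48327/7111 + ((377 + 370*67) + 12321)) = sqrt(48327/7111 + ((377 + 24790) + 12321)) = sqrt(48327/7111 + (25167 + 12321)) = sqrt(48327/7111 + 37488) = sqrt(266625495/7111) = 3*sqrt(210663766105)/7111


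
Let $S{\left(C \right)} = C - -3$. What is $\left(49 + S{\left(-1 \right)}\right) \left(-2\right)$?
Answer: $-102$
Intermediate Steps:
$S{\left(C \right)} = 3 + C$ ($S{\left(C \right)} = C + 3 = 3 + C$)
$\left(49 + S{\left(-1 \right)}\right) \left(-2\right) = \left(49 + \left(3 - 1\right)\right) \left(-2\right) = \left(49 + 2\right) \left(-2\right) = 51 \left(-2\right) = -102$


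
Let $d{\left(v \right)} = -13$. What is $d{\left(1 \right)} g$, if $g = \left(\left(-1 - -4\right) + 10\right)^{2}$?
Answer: $-2197$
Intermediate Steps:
$g = 169$ ($g = \left(\left(-1 + 4\right) + 10\right)^{2} = \left(3 + 10\right)^{2} = 13^{2} = 169$)
$d{\left(1 \right)} g = \left(-13\right) 169 = -2197$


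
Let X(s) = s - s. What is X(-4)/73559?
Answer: 0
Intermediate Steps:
X(s) = 0
X(-4)/73559 = 0/73559 = 0*(1/73559) = 0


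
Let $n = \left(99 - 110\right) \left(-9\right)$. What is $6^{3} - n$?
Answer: $117$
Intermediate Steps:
$n = 99$ ($n = \left(-11\right) \left(-9\right) = 99$)
$6^{3} - n = 6^{3} - 99 = 216 - 99 = 117$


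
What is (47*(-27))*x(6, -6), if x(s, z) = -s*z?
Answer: -45684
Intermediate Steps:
x(s, z) = -s*z
(47*(-27))*x(6, -6) = (47*(-27))*(-1*6*(-6)) = -1269*36 = -45684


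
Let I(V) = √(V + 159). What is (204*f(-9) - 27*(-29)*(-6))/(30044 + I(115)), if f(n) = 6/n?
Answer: -72616348/451320831 + 2417*√274/451320831 ≈ -0.16081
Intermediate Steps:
I(V) = √(159 + V)
(204*f(-9) - 27*(-29)*(-6))/(30044 + I(115)) = (204*(6/(-9)) - 27*(-29)*(-6))/(30044 + √(159 + 115)) = (204*(6*(-⅑)) + 783*(-6))/(30044 + √274) = (204*(-⅔) - 4698)/(30044 + √274) = (-136 - 4698)/(30044 + √274) = -4834/(30044 + √274)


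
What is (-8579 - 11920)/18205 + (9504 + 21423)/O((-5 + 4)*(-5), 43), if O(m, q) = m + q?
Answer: 187347361/291280 ≈ 643.19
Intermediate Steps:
(-8579 - 11920)/18205 + (9504 + 21423)/O((-5 + 4)*(-5), 43) = (-8579 - 11920)/18205 + (9504 + 21423)/((-5 + 4)*(-5) + 43) = -20499*1/18205 + 30927/(-1*(-5) + 43) = -20499/18205 + 30927/(5 + 43) = -20499/18205 + 30927/48 = -20499/18205 + 30927*(1/48) = -20499/18205 + 10309/16 = 187347361/291280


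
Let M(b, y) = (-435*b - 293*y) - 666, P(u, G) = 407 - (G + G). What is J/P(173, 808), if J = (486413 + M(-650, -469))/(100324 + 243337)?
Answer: -905914/415486149 ≈ -0.0021804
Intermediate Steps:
P(u, G) = 407 - 2*G
M(b, y) = -666 - 435*b - 293*y
J = 905914/343661 (J = (486413 + (-666 - 435*(-650) - 293*(-469)))/(100324 + 243337) = (486413 + (-666 + 282750 + 137417))/343661 = (486413 + 419501)*(1/343661) = 905914*(1/343661) = 905914/343661 ≈ 2.6361)
J/P(173, 808) = 905914/(343661*(407 - 2*808)) = 905914/(343661*(407 - 1616)) = (905914/343661)/(-1209) = (905914/343661)*(-1/1209) = -905914/415486149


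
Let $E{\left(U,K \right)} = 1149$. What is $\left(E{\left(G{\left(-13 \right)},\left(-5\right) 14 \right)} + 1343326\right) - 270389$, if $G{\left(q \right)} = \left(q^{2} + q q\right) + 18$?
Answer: $1074086$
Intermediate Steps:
$G{\left(q \right)} = 18 + 2 q^{2}$ ($G{\left(q \right)} = \left(q^{2} + q^{2}\right) + 18 = 2 q^{2} + 18 = 18 + 2 q^{2}$)
$\left(E{\left(G{\left(-13 \right)},\left(-5\right) 14 \right)} + 1343326\right) - 270389 = \left(1149 + 1343326\right) - 270389 = 1344475 - 270389 = 1074086$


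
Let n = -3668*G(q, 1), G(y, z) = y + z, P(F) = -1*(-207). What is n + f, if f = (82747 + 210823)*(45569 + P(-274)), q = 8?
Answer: 13438427308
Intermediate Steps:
P(F) = 207
f = 13438460320 (f = (82747 + 210823)*(45569 + 207) = 293570*45776 = 13438460320)
n = -33012 (n = -3668*(8 + 1) = -3668*9 = -33012)
n + f = -33012 + 13438460320 = 13438427308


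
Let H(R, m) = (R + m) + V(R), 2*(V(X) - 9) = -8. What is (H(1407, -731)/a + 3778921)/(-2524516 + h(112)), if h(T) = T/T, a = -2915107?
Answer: -11015959058866/7359231348105 ≈ -1.4969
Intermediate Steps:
V(X) = 5 (V(X) = 9 + (½)*(-8) = 9 - 4 = 5)
H(R, m) = 5 + R + m (H(R, m) = (R + m) + 5 = 5 + R + m)
h(T) = 1
(H(1407, -731)/a + 3778921)/(-2524516 + h(112)) = ((5 + 1407 - 731)/(-2915107) + 3778921)/(-2524516 + 1) = (681*(-1/2915107) + 3778921)/(-2524515) = (-681/2915107 + 3778921)*(-1/2524515) = (11015959058866/2915107)*(-1/2524515) = -11015959058866/7359231348105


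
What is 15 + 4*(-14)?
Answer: -41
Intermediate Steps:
15 + 4*(-14) = 15 - 56 = -41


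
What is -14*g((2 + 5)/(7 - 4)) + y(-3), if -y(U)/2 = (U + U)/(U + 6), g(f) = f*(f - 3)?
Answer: 232/9 ≈ 25.778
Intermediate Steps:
g(f) = f*(-3 + f)
y(U) = -4*U/(6 + U) (y(U) = -2*(U + U)/(U + 6) = -2*2*U/(6 + U) = -4*U/(6 + U))
-14*g((2 + 5)/(7 - 4)) + y(-3) = -14*(2 + 5)/(7 - 4)*(-3 + (2 + 5)/(7 - 4)) - 4*(-3)/(6 - 3) = -14*7/3*(-3 + 7/3) - 4*(-3)/3 = -14*7*(⅓)*(-3 + 7*(⅓)) - 4*(-3)*⅓ = -98*(-3 + 7/3)/3 + 4 = -98*(-2)/(3*3) + 4 = -14*(-14/9) + 4 = 196/9 + 4 = 232/9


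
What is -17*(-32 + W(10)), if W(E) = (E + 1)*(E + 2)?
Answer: -1700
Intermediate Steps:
W(E) = (1 + E)*(2 + E)
-17*(-32 + W(10)) = -17*(-32 + (2 + 10**2 + 3*10)) = -17*(-32 + (2 + 100 + 30)) = -17*(-32 + 132) = -17*100 = -1700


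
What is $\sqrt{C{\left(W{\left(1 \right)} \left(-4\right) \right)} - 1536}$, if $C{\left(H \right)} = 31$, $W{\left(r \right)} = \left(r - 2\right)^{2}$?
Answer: $i \sqrt{1505} \approx 38.794 i$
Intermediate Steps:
$W{\left(r \right)} = \left(-2 + r\right)^{2}$
$\sqrt{C{\left(W{\left(1 \right)} \left(-4\right) \right)} - 1536} = \sqrt{31 - 1536} = \sqrt{-1505} = i \sqrt{1505}$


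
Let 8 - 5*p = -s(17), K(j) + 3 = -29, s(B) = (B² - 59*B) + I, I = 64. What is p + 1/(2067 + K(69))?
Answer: -261293/2035 ≈ -128.40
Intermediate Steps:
s(B) = 64 + B² - 59*B (s(B) = (B² - 59*B) + 64 = 64 + B² - 59*B)
K(j) = -32 (K(j) = -3 - 29 = -32)
p = -642/5 (p = 8/5 - (-1)*(64 + 17² - 59*17)/5 = 8/5 - (-1)*(64 + 289 - 1003)/5 = 8/5 - (-1)*(-650)/5 = 8/5 - ⅕*650 = 8/5 - 130 = -642/5 ≈ -128.40)
p + 1/(2067 + K(69)) = -642/5 + 1/(2067 - 32) = -642/5 + 1/2035 = -261293/2035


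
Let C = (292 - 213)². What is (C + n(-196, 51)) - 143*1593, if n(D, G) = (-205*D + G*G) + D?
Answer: -178973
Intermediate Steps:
n(D, G) = G² - 204*D (n(D, G) = (-205*D + G²) + D = (G² - 205*D) + D = G² - 204*D)
C = 6241 (C = 79² = 6241)
(C + n(-196, 51)) - 143*1593 = (6241 + (51² - 204*(-196))) - 143*1593 = (6241 + (2601 + 39984)) - 227799 = (6241 + 42585) - 227799 = 48826 - 227799 = -178973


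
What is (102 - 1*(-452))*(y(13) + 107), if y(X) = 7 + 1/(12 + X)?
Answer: 1579454/25 ≈ 63178.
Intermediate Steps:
(102 - 1*(-452))*(y(13) + 107) = (102 - 1*(-452))*((85 + 7*13)/(12 + 13) + 107) = (102 + 452)*((85 + 91)/25 + 107) = 554*((1/25)*176 + 107) = 554*(176/25 + 107) = 554*(2851/25) = 1579454/25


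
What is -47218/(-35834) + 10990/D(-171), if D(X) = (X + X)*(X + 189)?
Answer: -1357127/2902554 ≈ -0.46756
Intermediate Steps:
D(X) = 2*X*(189 + X) (D(X) = (2*X)*(189 + X) = 2*X*(189 + X))
-47218/(-35834) + 10990/D(-171) = -47218/(-35834) + 10990/((2*(-171)*(189 - 171))) = -47218*(-1/35834) + 10990/((2*(-171)*18)) = 23609/17917 + 10990/(-6156) = 23609/17917 + 10990*(-1/6156) = 23609/17917 - 5495/3078 = -1357127/2902554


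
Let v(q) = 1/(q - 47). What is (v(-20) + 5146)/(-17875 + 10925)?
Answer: -344781/465650 ≈ -0.74043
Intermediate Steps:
v(q) = 1/(-47 + q)
(v(-20) + 5146)/(-17875 + 10925) = (1/(-47 - 20) + 5146)/(-17875 + 10925) = (1/(-67) + 5146)/(-6950) = (-1/67 + 5146)*(-1/6950) = (344781/67)*(-1/6950) = -344781/465650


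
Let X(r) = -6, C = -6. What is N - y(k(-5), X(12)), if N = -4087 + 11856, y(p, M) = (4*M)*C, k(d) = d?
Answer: 7625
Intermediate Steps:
y(p, M) = -24*M (y(p, M) = (4*M)*(-6) = -24*M)
N = 7769
N - y(k(-5), X(12)) = 7769 - (-24)*(-6) = 7769 - 1*144 = 7769 - 144 = 7625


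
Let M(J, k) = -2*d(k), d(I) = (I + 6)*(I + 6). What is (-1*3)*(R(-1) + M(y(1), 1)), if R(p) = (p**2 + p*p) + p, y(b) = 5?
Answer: 291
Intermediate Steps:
d(I) = (6 + I)**2 (d(I) = (6 + I)*(6 + I) = (6 + I)**2)
M(J, k) = -2*(6 + k)**2
R(p) = p + 2*p**2 (R(p) = (p**2 + p**2) + p = 2*p**2 + p = p + 2*p**2)
(-1*3)*(R(-1) + M(y(1), 1)) = (-1*3)*(-(1 + 2*(-1)) - 2*(6 + 1)**2) = -3*(-(1 - 2) - 2*7**2) = -3*(-1*(-1) - 2*49) = -3*(1 - 98) = -3*(-97) = 291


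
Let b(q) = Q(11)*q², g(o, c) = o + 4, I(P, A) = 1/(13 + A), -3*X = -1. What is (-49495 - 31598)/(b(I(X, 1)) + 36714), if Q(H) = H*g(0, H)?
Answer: -3973557/1798997 ≈ -2.2088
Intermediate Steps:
X = ⅓ (X = -⅓*(-1) = ⅓ ≈ 0.33333)
g(o, c) = 4 + o
Q(H) = 4*H (Q(H) = H*(4 + 0) = H*4 = 4*H)
b(q) = 44*q² (b(q) = (4*11)*q² = 44*q²)
(-49495 - 31598)/(b(I(X, 1)) + 36714) = (-49495 - 31598)/(44*(1/(13 + 1))² + 36714) = -81093/(44*(1/14)² + 36714) = -81093/(44*(1/196) + 36714) = -81093/(11/49 + 36714) = -81093/1798997/49 = -81093*49/1798997 = -3973557/1798997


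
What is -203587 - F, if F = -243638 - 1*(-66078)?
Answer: -26027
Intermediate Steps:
F = -177560 (F = -243638 + 66078 = -177560)
-203587 - F = -203587 - 1*(-177560) = -203587 + 177560 = -26027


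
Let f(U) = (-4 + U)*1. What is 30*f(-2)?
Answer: -180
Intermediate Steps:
f(U) = -4 + U
30*f(-2) = 30*(-4 - 2) = 30*(-6) = -180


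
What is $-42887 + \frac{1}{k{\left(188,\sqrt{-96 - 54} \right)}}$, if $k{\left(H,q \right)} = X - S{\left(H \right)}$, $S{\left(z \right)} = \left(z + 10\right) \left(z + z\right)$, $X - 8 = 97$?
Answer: $- \frac{3188348242}{74343} \approx -42887.0$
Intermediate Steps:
$X = 105$ ($X = 8 + 97 = 105$)
$S{\left(z \right)} = 2 z \left(10 + z\right)$ ($S{\left(z \right)} = \left(10 + z\right) 2 z = 2 z \left(10 + z\right)$)
$k{\left(H,q \right)} = 105 - 2 H \left(10 + H\right)$
$-42887 + \frac{1}{k{\left(188,\sqrt{-96 - 54} \right)}} = -42887 + \frac{1}{105 - 376 \left(10 + 188\right)} = -42887 + \frac{1}{105 - 376 \cdot 198} = -42887 + \frac{1}{105 - 74448} = -42887 + \frac{1}{-74343} = -42887 - \frac{1}{74343} = - \frac{3188348242}{74343}$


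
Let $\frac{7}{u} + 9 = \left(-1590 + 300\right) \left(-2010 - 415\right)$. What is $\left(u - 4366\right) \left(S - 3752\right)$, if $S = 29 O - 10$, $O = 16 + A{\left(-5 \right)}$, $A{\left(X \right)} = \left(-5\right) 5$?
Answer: $\frac{18315244166859}{1042747} \approx 1.7564 \cdot 10^{7}$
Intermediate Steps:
$A{\left(X \right)} = -25$
$O = -9$ ($O = 16 - 25 = -9$)
$S = -271$ ($S = 29 \left(-9\right) - 10 = -261 - 10 = -271$)
$u = \frac{7}{3128241}$ ($u = \frac{7}{-9 + \left(-1590 + 300\right) \left(-2010 - 415\right)} = \frac{7}{-9 - -3128250} = \frac{7}{-9 + 3128250} = \frac{7}{3128241} \approx 2.2377 \cdot 10^{-6}$)
$\left(u - 4366\right) \left(S - 3752\right) = \left(\frac{7}{3128241} - 4366\right) \left(-271 - 3752\right) = \left(- \frac{13657900199}{3128241}\right) \left(-4023\right) = \frac{18315244166859}{1042747}$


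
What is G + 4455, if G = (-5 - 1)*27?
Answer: 4293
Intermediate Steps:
G = -162 (G = -6*27 = -162)
G + 4455 = -162 + 4455 = 4293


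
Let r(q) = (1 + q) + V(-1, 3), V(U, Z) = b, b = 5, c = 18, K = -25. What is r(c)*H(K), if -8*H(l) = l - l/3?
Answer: 50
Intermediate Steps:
V(U, Z) = 5
r(q) = 6 + q (r(q) = (1 + q) + 5 = 6 + q)
H(l) = -l/12 (H(l) = -(l - l/3)/8 = -l/12)
r(c)*H(K) = (6 + 18)*(-1/12*(-25)) = 24*(25/12) = 50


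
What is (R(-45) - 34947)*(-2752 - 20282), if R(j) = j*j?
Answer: 758325348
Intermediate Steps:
R(j) = j**2
(R(-45) - 34947)*(-2752 - 20282) = ((-45)**2 - 34947)*(-2752 - 20282) = (2025 - 34947)*(-23034) = -32922*(-23034) = 758325348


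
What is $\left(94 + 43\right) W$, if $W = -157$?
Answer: $-21509$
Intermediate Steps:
$\left(94 + 43\right) W = \left(94 + 43\right) \left(-157\right) = 137 \left(-157\right) = -21509$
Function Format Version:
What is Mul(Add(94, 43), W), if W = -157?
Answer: -21509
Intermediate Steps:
Mul(Add(94, 43), W) = Mul(Add(94, 43), -157) = Mul(137, -157) = -21509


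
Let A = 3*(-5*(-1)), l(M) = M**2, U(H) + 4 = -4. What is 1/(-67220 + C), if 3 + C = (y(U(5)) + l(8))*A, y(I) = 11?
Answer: -1/66098 ≈ -1.5129e-5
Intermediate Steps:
U(H) = -8 (U(H) = -4 - 4 = -8)
A = 15 (A = 3*5 = 15)
C = 1122 (C = -3 + (11 + 8**2)*15 = -3 + (11 + 64)*15 = -3 + 75*15 = -3 + 1125 = 1122)
1/(-67220 + C) = 1/(-67220 + 1122) = 1/(-66098) = -1/66098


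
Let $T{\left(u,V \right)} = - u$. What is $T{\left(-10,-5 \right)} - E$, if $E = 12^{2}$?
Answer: $-134$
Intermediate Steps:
$E = 144$
$T{\left(-10,-5 \right)} - E = \left(-1\right) \left(-10\right) - 144 = 10 - 144 = -134$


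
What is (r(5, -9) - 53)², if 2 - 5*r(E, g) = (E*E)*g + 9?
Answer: 2209/25 ≈ 88.360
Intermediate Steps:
r(E, g) = -7/5 - g*E²/5 (r(E, g) = ⅖ - ((E*E)*g + 9)/5 = ⅖ - (E²*g + 9)/5 = ⅖ - (g*E² + 9)/5 = ⅖ - (9 + g*E²)/5 = ⅖ + (-9/5 - g*E²/5) = -7/5 - g*E²/5)
(r(5, -9) - 53)² = ((-7/5 - ⅕*(-9)*5²) - 53)² = ((-7/5 - ⅕*(-9)*25) - 53)² = ((-7/5 + 45) - 53)² = (218/5 - 53)² = (-47/5)² = 2209/25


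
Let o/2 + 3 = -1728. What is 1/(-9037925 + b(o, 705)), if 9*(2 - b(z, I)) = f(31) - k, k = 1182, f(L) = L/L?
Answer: -9/81340126 ≈ -1.1065e-7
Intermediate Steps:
f(L) = 1
o = -3462 (o = -6 + 2*(-1728) = -6 - 3456 = -3462)
b(z, I) = 1199/9 (b(z, I) = 2 - (1 - 1*1182)/9 = 2 - (1 - 1182)/9 = 2 - ⅑*(-1181) = 2 + 1181/9 = 1199/9)
1/(-9037925 + b(o, 705)) = 1/(-9037925 + 1199/9) = 1/(-81340126/9) = -9/81340126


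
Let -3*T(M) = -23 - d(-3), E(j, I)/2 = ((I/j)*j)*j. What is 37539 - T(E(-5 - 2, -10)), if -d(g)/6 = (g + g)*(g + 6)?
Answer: 112486/3 ≈ 37495.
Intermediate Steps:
d(g) = -12*g*(6 + g) (d(g) = -6*(g + g)*(g + 6) = -6*2*g*(6 + g) = -12*g*(6 + g))
E(j, I) = 2*I*j (E(j, I) = 2*(((I/j)*j)*j) = 2*(I*j) = 2*I*j)
T(M) = 131/3 (T(M) = -(-23 - (-12)*(-3)*(6 - 3))/3 = -(-23 - (-12)*(-3)*3)/3 = -(-23 - 1*108)/3 = -(-23 - 108)/3 = -⅓*(-131) = 131/3)
37539 - T(E(-5 - 2, -10)) = 37539 - 1*131/3 = 37539 - 131/3 = 112486/3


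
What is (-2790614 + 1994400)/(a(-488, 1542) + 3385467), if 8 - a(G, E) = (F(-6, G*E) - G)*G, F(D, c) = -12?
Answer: -796214/3617763 ≈ -0.22008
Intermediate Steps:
a(G, E) = 8 - G*(-12 - G) (a(G, E) = 8 - (-12 - G)*G = 8 - G*(-12 - G))
(-2790614 + 1994400)/(a(-488, 1542) + 3385467) = (-2790614 + 1994400)/((8 + (-488)**2 + 12*(-488)) + 3385467) = -796214/((8 + 238144 - 5856) + 3385467) = -796214/(232296 + 3385467) = -796214/3617763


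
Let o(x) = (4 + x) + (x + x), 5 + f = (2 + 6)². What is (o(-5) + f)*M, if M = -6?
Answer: -288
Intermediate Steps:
f = 59 (f = -5 + (2 + 6)² = -5 + 8² = -5 + 64 = 59)
o(x) = 4 + 3*x (o(x) = (4 + x) + 2*x = 4 + 3*x)
(o(-5) + f)*M = ((4 + 3*(-5)) + 59)*(-6) = ((4 - 15) + 59)*(-6) = (-11 + 59)*(-6) = 48*(-6) = -288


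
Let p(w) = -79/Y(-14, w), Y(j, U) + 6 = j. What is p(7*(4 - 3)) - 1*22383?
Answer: -447581/20 ≈ -22379.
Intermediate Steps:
Y(j, U) = -6 + j
p(w) = 79/20 (p(w) = -79/(-6 - 14) = -79/(-20) = -79*(-1/20) = 79/20)
p(7*(4 - 3)) - 1*22383 = 79/20 - 1*22383 = 79/20 - 22383 = -447581/20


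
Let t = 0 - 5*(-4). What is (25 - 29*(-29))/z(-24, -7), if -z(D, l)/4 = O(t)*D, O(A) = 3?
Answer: 433/144 ≈ 3.0069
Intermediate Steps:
t = 20 (t = 0 + 20 = 20)
z(D, l) = -12*D
(25 - 29*(-29))/z(-24, -7) = (25 - 29*(-29))/((-12*(-24))) = (25 + 841)/288 = 866*(1/288) = 433/144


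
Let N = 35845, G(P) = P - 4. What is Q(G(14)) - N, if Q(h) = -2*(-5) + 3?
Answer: -35832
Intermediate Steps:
G(P) = -4 + P
Q(h) = 13 (Q(h) = 10 + 3 = 13)
Q(G(14)) - N = 13 - 1*35845 = 13 - 35845 = -35832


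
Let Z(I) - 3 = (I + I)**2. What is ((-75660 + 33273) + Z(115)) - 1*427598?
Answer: -417082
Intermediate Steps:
Z(I) = 3 + 4*I**2 (Z(I) = 3 + (I + I)**2 = 3 + (2*I)**2 = 3 + 4*I**2)
((-75660 + 33273) + Z(115)) - 1*427598 = ((-75660 + 33273) + (3 + 4*115**2)) - 1*427598 = (-42387 + (3 + 4*13225)) - 427598 = (-42387 + (3 + 52900)) - 427598 = (-42387 + 52903) - 427598 = 10516 - 427598 = -417082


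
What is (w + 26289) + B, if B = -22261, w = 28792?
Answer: 32820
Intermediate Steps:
(w + 26289) + B = (28792 + 26289) - 22261 = 55081 - 22261 = 32820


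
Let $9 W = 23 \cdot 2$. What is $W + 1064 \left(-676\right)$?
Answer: $- \frac{6473330}{9} \approx -7.1926 \cdot 10^{5}$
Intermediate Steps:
$W = \frac{46}{9}$ ($W = \frac{23 \cdot 2}{9} = \frac{1}{9} \cdot 46 = \frac{46}{9} \approx 5.1111$)
$W + 1064 \left(-676\right) = \frac{46}{9} + 1064 \left(-676\right) = \frac{46}{9} - 719264 = - \frac{6473330}{9}$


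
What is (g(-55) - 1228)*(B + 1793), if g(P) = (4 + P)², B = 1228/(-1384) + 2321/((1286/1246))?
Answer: 1234348653583/222478 ≈ 5.5482e+6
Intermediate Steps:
B = 500112717/222478 (B = 1228*(-1/1384) + 2321/((1286*(1/1246))) = -307/346 + 2321/(643/623) = -307/346 + 2321*(623/643) = -307/346 + 1445983/643 = 500112717/222478 ≈ 2247.9)
(g(-55) - 1228)*(B + 1793) = ((4 - 55)² - 1228)*(500112717/222478 + 1793) = ((-51)² - 1228)*(899015771/222478) = (2601 - 1228)*(899015771/222478) = 1373*(899015771/222478) = 1234348653583/222478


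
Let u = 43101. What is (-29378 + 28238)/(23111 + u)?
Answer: -285/16553 ≈ -0.017217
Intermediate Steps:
(-29378 + 28238)/(23111 + u) = (-29378 + 28238)/(23111 + 43101) = -1140/66212 = -1140*1/66212 = -285/16553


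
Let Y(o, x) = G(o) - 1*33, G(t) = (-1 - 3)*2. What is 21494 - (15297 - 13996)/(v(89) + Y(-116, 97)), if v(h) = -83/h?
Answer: 80331397/3732 ≈ 21525.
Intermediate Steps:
G(t) = -8 (G(t) = -4*2 = -8)
Y(o, x) = -41 (Y(o, x) = -8 - 1*33 = -8 - 33 = -41)
21494 - (15297 - 13996)/(v(89) + Y(-116, 97)) = 21494 - (15297 - 13996)/(-83/89 - 41) = 21494 - 1301/(-83*1/89 - 41) = 21494 - 1301/(-83/89 - 41) = 21494 - 1301/(-3732/89) = 21494 - 1301*(-89)/3732 = 21494 - 1*(-115789/3732) = 21494 + 115789/3732 = 80331397/3732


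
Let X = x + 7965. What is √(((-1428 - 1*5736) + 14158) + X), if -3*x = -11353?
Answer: √168690/3 ≈ 136.91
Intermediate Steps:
x = 11353/3 (x = -⅓*(-11353) = 11353/3 ≈ 3784.3)
X = 35248/3 (X = 11353/3 + 7965 = 35248/3 ≈ 11749.)
√(((-1428 - 1*5736) + 14158) + X) = √(((-1428 - 1*5736) + 14158) + 35248/3) = √(((-1428 - 5736) + 14158) + 35248/3) = √((-7164 + 14158) + 35248/3) = √(6994 + 35248/3) = √(56230/3) = √168690/3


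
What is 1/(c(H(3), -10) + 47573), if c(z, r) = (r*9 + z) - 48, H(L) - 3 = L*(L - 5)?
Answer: 1/47432 ≈ 2.1083e-5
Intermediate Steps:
H(L) = 3 + L*(-5 + L) (H(L) = 3 + L*(L - 5) = 3 + L*(-5 + L))
c(z, r) = -48 + z + 9*r (c(z, r) = (9*r + z) - 48 = (z + 9*r) - 48 = -48 + z + 9*r)
1/(c(H(3), -10) + 47573) = 1/((-48 + (3 + 3² - 5*3) + 9*(-10)) + 47573) = 1/((-48 + (3 + 9 - 15) - 90) + 47573) = 1/((-48 - 3 - 90) + 47573) = 1/(-141 + 47573) = 1/47432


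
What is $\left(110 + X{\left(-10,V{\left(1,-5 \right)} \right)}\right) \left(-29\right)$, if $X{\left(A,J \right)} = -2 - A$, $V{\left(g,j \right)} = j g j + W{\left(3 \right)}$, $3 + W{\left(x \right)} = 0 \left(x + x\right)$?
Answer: $-3422$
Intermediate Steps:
$W{\left(x \right)} = -3$ ($W{\left(x \right)} = -3 + 0 \left(x + x\right) = -3 + 0 \cdot 2 x = -3 + 0 = -3$)
$V{\left(g,j \right)} = -3 + g j^{2}$ ($V{\left(g,j \right)} = j g j - 3 = g j j - 3 = g j^{2} - 3 = -3 + g j^{2}$)
$\left(110 + X{\left(-10,V{\left(1,-5 \right)} \right)}\right) \left(-29\right) = \left(110 - -8\right) \left(-29\right) = \left(110 + \left(-2 + 10\right)\right) \left(-29\right) = \left(110 + 8\right) \left(-29\right) = 118 \left(-29\right) = -3422$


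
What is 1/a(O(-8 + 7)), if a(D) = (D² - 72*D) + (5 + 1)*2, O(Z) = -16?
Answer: 1/1420 ≈ 0.00070423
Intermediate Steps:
a(D) = 12 + D² - 72*D (a(D) = (D² - 72*D) + 6*2 = (D² - 72*D) + 12 = 12 + D² - 72*D)
1/a(O(-8 + 7)) = 1/(12 + (-16)² - 72*(-16)) = 1/(12 + 256 + 1152) = 1/1420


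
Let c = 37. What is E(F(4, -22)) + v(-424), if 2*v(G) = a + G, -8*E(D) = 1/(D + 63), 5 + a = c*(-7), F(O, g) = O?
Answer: -184385/536 ≈ -344.00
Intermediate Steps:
a = -264 (a = -5 + 37*(-7) = -5 - 259 = -264)
E(D) = -1/(8*(63 + D)) (E(D) = -1/(8*(D + 63)) = -1/(8*(63 + D)))
v(G) = -132 + G/2 (v(G) = (-264 + G)/2 = -132 + G/2)
E(F(4, -22)) + v(-424) = -1/(504 + 8*4) + (-132 + (1/2)*(-424)) = -1/(504 + 32) + (-132 - 212) = -1/536 - 344 = -184385/536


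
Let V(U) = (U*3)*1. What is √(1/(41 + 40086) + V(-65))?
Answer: 2*I*√78496076257/40127 ≈ 13.964*I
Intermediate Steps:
V(U) = 3*U (V(U) = (3*U)*1 = 3*U)
√(1/(41 + 40086) + V(-65)) = √(1/(41 + 40086) + 3*(-65)) = √(1/40127 - 195) = √(-7824764/40127) = 2*I*√78496076257/40127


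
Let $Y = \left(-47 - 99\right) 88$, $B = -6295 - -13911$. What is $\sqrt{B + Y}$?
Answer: $4 i \sqrt{327} \approx 72.333 i$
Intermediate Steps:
$B = 7616$ ($B = -6295 + 13911 = 7616$)
$Y = -12848$ ($Y = \left(-146\right) 88 = -12848$)
$\sqrt{B + Y} = \sqrt{7616 - 12848} = \sqrt{-5232} = 4 i \sqrt{327}$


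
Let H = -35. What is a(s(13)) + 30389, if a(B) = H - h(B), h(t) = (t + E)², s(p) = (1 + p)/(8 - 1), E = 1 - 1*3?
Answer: 30354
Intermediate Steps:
E = -2 (E = 1 - 3 = -2)
s(p) = ⅐ + p/7 (s(p) = (1 + p)/7 = (1 + p)*(⅐) = ⅐ + p/7)
h(t) = (-2 + t)² (h(t) = (t - 2)² = (-2 + t)²)
a(B) = -35 - (-2 + B)²
a(s(13)) + 30389 = (-35 - (-2 + (⅐ + (⅐)*13))²) + 30389 = (-35 - (-2 + (⅐ + 13/7))²) + 30389 = (-35 - (-2 + 2)²) + 30389 = (-35 - 1*0²) + 30389 = (-35 - 1*0) + 30389 = (-35 + 0) + 30389 = -35 + 30389 = 30354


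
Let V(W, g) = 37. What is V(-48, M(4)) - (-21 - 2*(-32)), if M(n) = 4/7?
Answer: -6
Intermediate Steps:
M(n) = 4/7 (M(n) = 4*(⅐) = 4/7)
V(-48, M(4)) - (-21 - 2*(-32)) = 37 - (-21 - 2*(-32)) = 37 - (-21 + 64) = 37 - 1*43 = 37 - 43 = -6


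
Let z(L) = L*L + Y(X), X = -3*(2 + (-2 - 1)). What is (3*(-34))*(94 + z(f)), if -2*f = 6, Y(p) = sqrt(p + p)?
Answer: -10506 - 102*sqrt(6) ≈ -10756.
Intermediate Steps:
X = 3 (X = -3*(2 - 3) = -3*(-1) = 3)
Y(p) = sqrt(2)*sqrt(p) (Y(p) = sqrt(2*p) = sqrt(2)*sqrt(p))
f = -3 (f = -1/2*6 = -3)
z(L) = sqrt(6) + L**2 (z(L) = L*L + sqrt(2)*sqrt(3) = L**2 + sqrt(6) = sqrt(6) + L**2)
(3*(-34))*(94 + z(f)) = (3*(-34))*(94 + (sqrt(6) + (-3)**2)) = -102*(94 + (sqrt(6) + 9)) = -102*(94 + (9 + sqrt(6))) = -102*(103 + sqrt(6)) = -10506 - 102*sqrt(6)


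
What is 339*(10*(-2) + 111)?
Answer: 30849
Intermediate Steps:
339*(10*(-2) + 111) = 339*(-20 + 111) = 339*91 = 30849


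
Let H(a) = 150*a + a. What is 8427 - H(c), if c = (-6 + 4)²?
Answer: 7823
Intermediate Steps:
c = 4 (c = (-2)² = 4)
H(a) = 151*a
8427 - H(c) = 8427 - 151*4 = 8427 - 1*604 = 8427 - 604 = 7823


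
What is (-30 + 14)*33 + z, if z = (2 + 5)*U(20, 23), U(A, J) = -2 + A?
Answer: -402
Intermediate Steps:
z = 126 (z = (2 + 5)*(-2 + 20) = 7*18 = 126)
(-30 + 14)*33 + z = (-30 + 14)*33 + 126 = -16*33 + 126 = -528 + 126 = -402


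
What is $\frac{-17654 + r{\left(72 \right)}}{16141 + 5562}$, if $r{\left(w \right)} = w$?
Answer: $- \frac{17582}{21703} \approx -0.81012$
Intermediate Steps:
$\frac{-17654 + r{\left(72 \right)}}{16141 + 5562} = \frac{-17654 + 72}{16141 + 5562} = - \frac{17582}{21703}$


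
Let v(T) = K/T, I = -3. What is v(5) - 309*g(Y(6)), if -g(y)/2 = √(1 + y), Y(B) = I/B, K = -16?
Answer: -16/5 + 309*√2 ≈ 433.79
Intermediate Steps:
Y(B) = -3/B
v(T) = -16/T
g(y) = -2*√(1 + y)
v(5) - 309*g(Y(6)) = -16/5 - (-618)*√(1 - 3/6) = -16*⅕ - (-618)*√(1 - 3*⅙) = -16/5 - (-618)*√(1 - ½) = -16/5 - (-618)*√(½) = -16/5 - (-618)*√2/2 = -16/5 - (-309)*√2 = -16/5 + 309*√2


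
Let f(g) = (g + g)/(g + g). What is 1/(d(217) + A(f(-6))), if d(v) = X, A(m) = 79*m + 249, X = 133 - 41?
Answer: 1/420 ≈ 0.0023810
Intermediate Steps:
X = 92
f(g) = 1 (f(g) = (2*g)/((2*g)) = (2*g)*(1/(2*g)) = 1)
A(m) = 249 + 79*m
d(v) = 92
1/(d(217) + A(f(-6))) = 1/(92 + (249 + 79*1)) = 1/(92 + (249 + 79)) = 1/(92 + 328) = 1/420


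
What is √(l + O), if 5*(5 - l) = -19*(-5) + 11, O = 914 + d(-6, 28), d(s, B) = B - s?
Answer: √23295/5 ≈ 30.525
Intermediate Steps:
O = 948 (O = 914 + (28 - 1*(-6)) = 914 + (28 + 6) = 914 + 34 = 948)
l = -81/5 (l = 5 - (-19*(-5) + 11)/5 = 5 - (95 + 11)/5 = 5 - ⅕*106 = 5 - 106/5 = -81/5 ≈ -16.200)
√(l + O) = √(-81/5 + 948) = √(4659/5) = √23295/5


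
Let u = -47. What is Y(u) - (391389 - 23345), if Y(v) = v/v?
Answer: -368043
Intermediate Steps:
Y(v) = 1
Y(u) - (391389 - 23345) = 1 - (391389 - 23345) = 1 - 1*368044 = 1 - 368044 = -368043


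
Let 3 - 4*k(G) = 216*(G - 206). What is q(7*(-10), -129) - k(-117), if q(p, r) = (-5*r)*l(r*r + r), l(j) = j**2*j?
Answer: 11614987474628469/4 ≈ 2.9037e+15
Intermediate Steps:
k(G) = 44499/4 - 54*G (k(G) = 3/4 - 54*(G - 206) = 3/4 - 54*(-206 + G) = 3/4 - (-44496 + 216*G)/4 = 3/4 + (11124 - 54*G) = 44499/4 - 54*G)
l(j) = j**3
q(p, r) = -5*r*(r + r**2)**3 (q(p, r) = (-5*r)*(r*r + r)**3 = (-5*r)*(r**2 + r)**3 = (-5*r)*(r + r**2)**3 = -5*r*(r + r**2)**3)
q(7*(-10), -129) - k(-117) = -5*(-129)**4*(1 - 129)**3 - (44499/4 - 54*(-117)) = -5*276922881*(-128)**3 - (44499/4 + 6318) = -5*276922881*(-2097152) - 1*69771/4 = 2903746868674560 - 69771/4 = 11614987474628469/4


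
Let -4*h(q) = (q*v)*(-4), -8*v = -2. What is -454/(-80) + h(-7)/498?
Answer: 7061/1245 ≈ 5.6715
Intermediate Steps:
v = 1/4 (v = -1/8*(-2) = 1/4 ≈ 0.25000)
h(q) = q/4 (h(q) = -q*(1/4)*(-4)/4 = -q/4*(-4)/4 = -(-1)*q/4 = q/4)
-454/(-80) + h(-7)/498 = -454/(-80) + ((1/4)*(-7))/498 = -454*(-1/80) - 7/4*1/498 = 227/40 - 7/1992 = 7061/1245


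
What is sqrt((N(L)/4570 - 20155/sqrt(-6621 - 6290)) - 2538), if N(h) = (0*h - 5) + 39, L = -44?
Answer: sqrt(-2208932859729283805 + 1358673461076125*I*sqrt(12911))/29501635 ≈ 1.7594 + 50.409*I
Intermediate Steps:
N(h) = 34 (N(h) = (0 - 5) + 39 = -5 + 39 = 34)
sqrt((N(L)/4570 - 20155/sqrt(-6621 - 6290)) - 2538) = sqrt((34/4570 - 20155/sqrt(-6621 - 6290)) - 2538) = sqrt((34*(1/4570) - 20155*(-I*sqrt(12911)/12911)) - 2538) = sqrt((17/2285 - 20155*(-I*sqrt(12911)/12911)) - 2538) = sqrt((17/2285 - (-20155)*I*sqrt(12911)/12911) - 2538) = sqrt((17/2285 + 20155*I*sqrt(12911)/12911) - 2538) = sqrt(-5799313/2285 + 20155*I*sqrt(12911)/12911)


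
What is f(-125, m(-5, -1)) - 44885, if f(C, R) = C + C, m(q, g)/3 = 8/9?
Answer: -45135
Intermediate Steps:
m(q, g) = 8/3 (m(q, g) = 3*(8/9) = 8/3)
f(C, R) = 2*C
f(-125, m(-5, -1)) - 44885 = 2*(-125) - 44885 = -250 - 44885 = -45135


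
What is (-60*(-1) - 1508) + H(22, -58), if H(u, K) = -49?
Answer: -1497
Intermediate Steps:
(-60*(-1) - 1508) + H(22, -58) = (-60*(-1) - 1508) - 49 = (60 - 1508) - 49 = -1448 - 49 = -1497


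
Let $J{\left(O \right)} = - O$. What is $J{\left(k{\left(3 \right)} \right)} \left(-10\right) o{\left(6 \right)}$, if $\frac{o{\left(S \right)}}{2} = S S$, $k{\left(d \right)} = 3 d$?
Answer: $6480$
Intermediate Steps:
$o{\left(S \right)} = 2 S^{2}$ ($o{\left(S \right)} = 2 S S = 2 S^{2}$)
$J{\left(k{\left(3 \right)} \right)} \left(-10\right) o{\left(6 \right)} = - 3 \cdot 3 \left(-10\right) 2 \cdot 6^{2} = \left(-1\right) 9 \left(-10\right) 2 \cdot 36 = \left(-9\right) \left(-10\right) 72 = 90 \cdot 72 = 6480$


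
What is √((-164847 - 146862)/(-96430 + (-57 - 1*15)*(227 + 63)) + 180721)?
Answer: √2487053204210890/117310 ≈ 425.12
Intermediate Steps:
√((-164847 - 146862)/(-96430 + (-57 - 1*15)*(227 + 63)) + 180721) = √(-311709/(-96430 + (-57 - 15)*290) + 180721) = √(-311709/(-96430 - 72*290) + 180721) = √(-311709/(-96430 - 20880) + 180721) = √(-311709/(-117310) + 180721) = √(-311709*(-1/117310) + 180721) = √(311709/117310 + 180721) = √(21200692219/117310) = √2487053204210890/117310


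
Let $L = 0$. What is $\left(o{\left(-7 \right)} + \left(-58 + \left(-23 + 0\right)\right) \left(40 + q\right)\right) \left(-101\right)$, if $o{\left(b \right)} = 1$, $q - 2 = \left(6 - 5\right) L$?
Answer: $343501$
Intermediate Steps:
$q = 2$ ($q = 2 + \left(6 - 5\right) 0 = 2 + 1 \cdot 0 = 2 + 0 = 2$)
$\left(o{\left(-7 \right)} + \left(-58 + \left(-23 + 0\right)\right) \left(40 + q\right)\right) \left(-101\right) = \left(1 + \left(-58 + \left(-23 + 0\right)\right) \left(40 + 2\right)\right) \left(-101\right) = \left(1 + \left(-58 - 23\right) 42\right) \left(-101\right) = \left(1 - 3402\right) \left(-101\right) = \left(-3401\right) \left(-101\right) = 343501$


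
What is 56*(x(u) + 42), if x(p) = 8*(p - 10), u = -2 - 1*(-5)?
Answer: -784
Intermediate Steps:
u = 3 (u = -2 + 5 = 3)
x(p) = -80 + 8*p (x(p) = 8*(-10 + p) = -80 + 8*p)
56*(x(u) + 42) = 56*((-80 + 8*3) + 42) = 56*((-80 + 24) + 42) = 56*(-56 + 42) = 56*(-14) = -784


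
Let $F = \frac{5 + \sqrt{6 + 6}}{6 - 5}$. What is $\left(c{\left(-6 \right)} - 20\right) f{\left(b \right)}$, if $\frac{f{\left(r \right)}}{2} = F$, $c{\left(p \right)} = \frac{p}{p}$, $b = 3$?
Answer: $-190 - 76 \sqrt{3} \approx -321.64$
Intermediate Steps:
$F = 5 + 2 \sqrt{3}$ ($F = \frac{5 + \sqrt{12}}{1} = \left(5 + 2 \sqrt{3}\right) 1 = 5 + 2 \sqrt{3} \approx 8.4641$)
$c{\left(p \right)} = 1$
$f{\left(r \right)} = 10 + 4 \sqrt{3}$ ($f{\left(r \right)} = 2 \left(5 + 2 \sqrt{3}\right) = 10 + 4 \sqrt{3}$)
$\left(c{\left(-6 \right)} - 20\right) f{\left(b \right)} = \left(1 - 20\right) \left(10 + 4 \sqrt{3}\right) = - 19 \left(10 + 4 \sqrt{3}\right) = -190 - 76 \sqrt{3}$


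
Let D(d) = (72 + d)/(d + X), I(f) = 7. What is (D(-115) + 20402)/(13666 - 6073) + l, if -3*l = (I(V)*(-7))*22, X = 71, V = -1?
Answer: 40316041/111364 ≈ 362.02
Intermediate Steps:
D(d) = (72 + d)/(71 + d) (D(d) = (72 + d)/(d + 71) = (72 + d)/(71 + d))
l = 1078/3 (l = -7*(-7)*22/3 = -(-49)*22/3 = -⅓*(-1078) = 1078/3 ≈ 359.33)
(D(-115) + 20402)/(13666 - 6073) + l = ((72 - 115)/(71 - 115) + 20402)/(13666 - 6073) + 1078/3 = (-43/(-44) + 20402)/7593 + 1078/3 = (-1/44*(-43) + 20402)*(1/7593) + 1078/3 = (43/44 + 20402)*(1/7593) + 1078/3 = (897731/44)*(1/7593) + 1078/3 = 897731/334092 + 1078/3 = 40316041/111364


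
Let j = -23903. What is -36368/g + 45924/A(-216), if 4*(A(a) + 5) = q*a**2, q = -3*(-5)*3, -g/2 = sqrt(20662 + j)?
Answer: 45924/524875 - 18184*I*sqrt(3241)/3241 ≈ 0.087495 - 319.41*I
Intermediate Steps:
g = -2*I*sqrt(3241) (g = -2*sqrt(20662 - 23903) = -2*I*sqrt(3241) ≈ -113.86*I)
q = 45 (q = 15*3 = 45)
A(a) = -5 + 45*a**2/4 (A(a) = -5 + (45*a**2)/4 = -5 + 45*a**2/4)
-36368/g + 45924/A(-216) = -36368*I*sqrt(3241)/6482 + 45924/(-5 + (45/4)*(-216)**2) = -18184*I*sqrt(3241)/3241 + 45924/(-5 + (45/4)*46656) = -18184*I*sqrt(3241)/3241 + 45924/(-5 + 524880) = -18184*I*sqrt(3241)/3241 + 45924/524875 = 45924/524875 - 18184*I*sqrt(3241)/3241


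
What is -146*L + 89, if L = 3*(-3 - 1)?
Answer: 1841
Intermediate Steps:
L = -12 (L = 3*(-4) = -12)
-146*L + 89 = -146*(-12) + 89 = 1752 + 89 = 1841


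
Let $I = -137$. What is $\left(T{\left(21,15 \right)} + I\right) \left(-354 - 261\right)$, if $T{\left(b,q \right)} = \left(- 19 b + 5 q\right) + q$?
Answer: $274290$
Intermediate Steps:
$T{\left(b,q \right)} = - 19 b + 6 q$
$\left(T{\left(21,15 \right)} + I\right) \left(-354 - 261\right) = \left(\left(\left(-19\right) 21 + 6 \cdot 15\right) - 137\right) \left(-354 - 261\right) = \left(\left(-399 + 90\right) - 137\right) \left(-615\right) = \left(-309 - 137\right) \left(-615\right) = \left(-446\right) \left(-615\right) = 274290$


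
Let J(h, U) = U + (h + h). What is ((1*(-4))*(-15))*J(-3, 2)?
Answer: -240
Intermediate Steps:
J(h, U) = U + 2*h
((1*(-4))*(-15))*J(-3, 2) = ((1*(-4))*(-15))*(2 + 2*(-3)) = (-4*(-15))*(2 - 6) = 60*(-4) = -240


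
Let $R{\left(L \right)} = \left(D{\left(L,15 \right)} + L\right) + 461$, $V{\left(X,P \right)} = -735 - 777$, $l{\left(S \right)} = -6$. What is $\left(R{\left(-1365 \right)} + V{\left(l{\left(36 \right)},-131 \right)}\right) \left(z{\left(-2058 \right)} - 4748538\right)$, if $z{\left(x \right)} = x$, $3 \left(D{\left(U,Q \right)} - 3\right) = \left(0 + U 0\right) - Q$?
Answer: $11486941128$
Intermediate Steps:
$D{\left(U,Q \right)} = 3 - \frac{Q}{3}$ ($D{\left(U,Q \right)} = 3 + \frac{\left(0 + U 0\right) - Q}{3} = 3 + \frac{\left(0 + 0\right) - Q}{3} = 3 + \frac{0 - Q}{3} = 3 + \frac{\left(-1\right) Q}{3} = 3 - \frac{Q}{3}$)
$V{\left(X,P \right)} = -1512$ ($V{\left(X,P \right)} = -735 - 777 = -1512$)
$R{\left(L \right)} = 459 + L$ ($R{\left(L \right)} = \left(\left(3 - 5\right) + L\right) + 461 = \left(-2 + L\right) + 461 = 459 + L$)
$\left(R{\left(-1365 \right)} + V{\left(l{\left(36 \right)},-131 \right)}\right) \left(z{\left(-2058 \right)} - 4748538\right) = \left(\left(459 - 1365\right) - 1512\right) \left(-2058 - 4748538\right) = \left(-906 - 1512\right) \left(-4750596\right) = \left(-2418\right) \left(-4750596\right) = 11486941128$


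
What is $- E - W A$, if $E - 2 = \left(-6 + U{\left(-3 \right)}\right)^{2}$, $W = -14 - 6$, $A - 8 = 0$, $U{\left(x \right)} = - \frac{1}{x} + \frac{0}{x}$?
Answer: $\frac{1133}{9} \approx 125.89$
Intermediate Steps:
$U{\left(x \right)} = - \frac{1}{x}$ ($U{\left(x \right)} = - \frac{1}{x} + 0 = - \frac{1}{x}$)
$A = 8$ ($A = 8 + 0 = 8$)
$W = -20$ ($W = -14 - 6 = -20$)
$E = \frac{307}{9}$ ($E = 2 + \left(-6 - \frac{1}{-3}\right)^{2} = 2 + \left(-6 - - \frac{1}{3}\right)^{2} = 2 + \left(-6 + \frac{1}{3}\right)^{2} = 2 + \left(- \frac{17}{3}\right)^{2} = 2 + \frac{289}{9} = \frac{307}{9} \approx 34.111$)
$- E - W A = \left(-1\right) \frac{307}{9} - \left(-20\right) 8 = - \frac{307}{9} - -160 = - \frac{307}{9} + 160 = \frac{1133}{9}$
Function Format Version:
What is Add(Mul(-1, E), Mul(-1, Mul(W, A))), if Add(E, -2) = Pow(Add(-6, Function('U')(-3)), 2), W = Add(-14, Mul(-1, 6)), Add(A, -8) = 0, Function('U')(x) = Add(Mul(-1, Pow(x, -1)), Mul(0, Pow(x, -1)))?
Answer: Rational(1133, 9) ≈ 125.89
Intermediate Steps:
Function('U')(x) = Mul(-1, Pow(x, -1)) (Function('U')(x) = Add(Mul(-1, Pow(x, -1)), 0) = Mul(-1, Pow(x, -1)))
A = 8 (A = Add(8, 0) = 8)
W = -20 (W = Add(-14, -6) = -20)
E = Rational(307, 9) (E = Add(2, Pow(Add(-6, Mul(-1, Pow(-3, -1))), 2)) = Add(2, Pow(Add(-6, Mul(-1, Rational(-1, 3))), 2)) = Add(2, Pow(Add(-6, Rational(1, 3)), 2)) = Add(2, Pow(Rational(-17, 3), 2)) = Add(2, Rational(289, 9)) = Rational(307, 9) ≈ 34.111)
Add(Mul(-1, E), Mul(-1, Mul(W, A))) = Add(Mul(-1, Rational(307, 9)), Mul(-1, Mul(-20, 8))) = Add(Rational(-307, 9), Mul(-1, -160)) = Add(Rational(-307, 9), 160) = Rational(1133, 9)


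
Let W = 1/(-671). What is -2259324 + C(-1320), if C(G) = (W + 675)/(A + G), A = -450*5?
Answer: -2706071657602/1197735 ≈ -2.2593e+6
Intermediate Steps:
W = -1/671 ≈ -0.0014903
A = -2250
C(G) = 452924/(671*(-2250 + G)) (C(G) = (-1/671 + 675)/(-2250 + G) = 452924/(671*(-2250 + G)))
-2259324 + C(-1320) = -2259324 + 452924/(671*(-2250 - 1320)) = -2259324 + (452924/671)/(-3570) = -2259324 + (452924/671)*(-1/3570) = -2259324 - 226462/1197735 = -2706071657602/1197735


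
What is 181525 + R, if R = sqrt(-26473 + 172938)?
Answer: 181525 + sqrt(146465) ≈ 1.8191e+5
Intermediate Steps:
R = sqrt(146465) ≈ 382.71
181525 + R = 181525 + sqrt(146465)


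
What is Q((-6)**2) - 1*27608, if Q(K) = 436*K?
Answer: -11912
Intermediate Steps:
Q((-6)**2) - 1*27608 = 436*(-6)**2 - 1*27608 = 436*36 - 27608 = 15696 - 27608 = -11912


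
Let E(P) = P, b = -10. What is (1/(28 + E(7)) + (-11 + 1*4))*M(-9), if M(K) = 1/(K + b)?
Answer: 244/665 ≈ 0.36692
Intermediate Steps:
M(K) = 1/(-10 + K) (M(K) = 1/(K - 10) = 1/(-10 + K))
(1/(28 + E(7)) + (-11 + 1*4))*M(-9) = (1/(28 + 7) + (-11 + 1*4))/(-10 - 9) = (1/35 + (-11 + 4))/(-19) = (1/35 - 7)*(-1/19) = -244/35*(-1/19) = 244/665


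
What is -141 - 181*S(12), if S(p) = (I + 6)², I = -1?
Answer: -4666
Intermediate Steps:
S(p) = 25 (S(p) = (-1 + 6)² = 5² = 25)
-141 - 181*S(12) = -141 - 181*25 = -141 - 4525 = -4666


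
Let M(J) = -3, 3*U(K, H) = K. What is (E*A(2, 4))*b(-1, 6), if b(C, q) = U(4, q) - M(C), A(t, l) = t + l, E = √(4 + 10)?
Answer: 26*√14 ≈ 97.283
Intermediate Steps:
U(K, H) = K/3
E = √14 ≈ 3.7417
A(t, l) = l + t
b(C, q) = 13/3 (b(C, q) = (⅓)*4 - 1*(-3) = 4/3 + 3 = 13/3)
(E*A(2, 4))*b(-1, 6) = (√14*(4 + 2))*(13/3) = (√14*6)*(13/3) = (6*√14)*(13/3) = 26*√14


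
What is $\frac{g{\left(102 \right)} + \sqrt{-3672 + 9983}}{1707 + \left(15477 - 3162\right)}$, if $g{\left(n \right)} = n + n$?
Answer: $\frac{34}{2337} + \frac{\sqrt{6311}}{14022} \approx 0.020214$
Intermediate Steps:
$g{\left(n \right)} = 2 n$
$\frac{g{\left(102 \right)} + \sqrt{-3672 + 9983}}{1707 + \left(15477 - 3162\right)} = \frac{2 \cdot 102 + \sqrt{-3672 + 9983}}{1707 + \left(15477 - 3162\right)} = \frac{204 + \sqrt{6311}}{1707 + 12315} = \frac{204 + \sqrt{6311}}{14022} = \left(204 + \sqrt{6311}\right) \frac{1}{14022} = \frac{34}{2337} + \frac{\sqrt{6311}}{14022}$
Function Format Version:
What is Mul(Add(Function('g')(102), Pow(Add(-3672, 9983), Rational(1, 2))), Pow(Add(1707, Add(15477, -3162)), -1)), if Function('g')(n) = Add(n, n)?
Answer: Add(Rational(34, 2337), Mul(Rational(1, 14022), Pow(6311, Rational(1, 2)))) ≈ 0.020214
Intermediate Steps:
Function('g')(n) = Mul(2, n)
Mul(Add(Function('g')(102), Pow(Add(-3672, 9983), Rational(1, 2))), Pow(Add(1707, Add(15477, -3162)), -1)) = Mul(Add(Mul(2, 102), Pow(Add(-3672, 9983), Rational(1, 2))), Pow(Add(1707, Add(15477, -3162)), -1)) = Mul(Add(204, Pow(6311, Rational(1, 2))), Pow(Add(1707, 12315), -1)) = Mul(Add(204, Pow(6311, Rational(1, 2))), Pow(14022, -1)) = Mul(Add(204, Pow(6311, Rational(1, 2))), Rational(1, 14022)) = Add(Rational(34, 2337), Mul(Rational(1, 14022), Pow(6311, Rational(1, 2))))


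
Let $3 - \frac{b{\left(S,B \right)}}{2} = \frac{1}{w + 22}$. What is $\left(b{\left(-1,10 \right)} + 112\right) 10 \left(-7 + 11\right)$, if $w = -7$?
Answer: $\frac{14144}{3} \approx 4714.7$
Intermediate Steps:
$b{\left(S,B \right)} = \frac{88}{15}$ ($b{\left(S,B \right)} = 6 - \frac{2}{-7 + 22} = 6 - \frac{2}{15} = \frac{88}{15}$)
$\left(b{\left(-1,10 \right)} + 112\right) 10 \left(-7 + 11\right) = \left(\frac{88}{15} + 112\right) 10 \left(-7 + 11\right) = \frac{1768 \cdot 10 \cdot 4}{15} = \frac{1768}{15} \cdot 40 = \frac{14144}{3}$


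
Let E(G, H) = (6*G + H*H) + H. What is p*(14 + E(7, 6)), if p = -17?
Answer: -1666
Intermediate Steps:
E(G, H) = H + H**2 + 6*G (E(G, H) = (6*G + H**2) + H = (H**2 + 6*G) + H = H + H**2 + 6*G)
p*(14 + E(7, 6)) = -17*(14 + (6 + 6**2 + 6*7)) = -17*(14 + (6 + 36 + 42)) = -17*(14 + 84) = -17*98 = -1666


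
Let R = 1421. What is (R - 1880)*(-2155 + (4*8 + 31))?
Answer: 960228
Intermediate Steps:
(R - 1880)*(-2155 + (4*8 + 31)) = (1421 - 1880)*(-2155 + (4*8 + 31)) = -459*(-2155 + (32 + 31)) = -459*(-2155 + 63) = -459*(-2092) = 960228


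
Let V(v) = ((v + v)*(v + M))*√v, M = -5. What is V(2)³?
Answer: -3456*√2 ≈ -4887.5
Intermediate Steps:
V(v) = 2*v^(3/2)*(-5 + v) (V(v) = ((v + v)*(v - 5))*√v = ((2*v)*(-5 + v))*√v = (2*v*(-5 + v))*√v = 2*v^(3/2)*(-5 + v))
V(2)³ = (2*2^(3/2)*(-5 + 2))³ = (2*(2*√2)*(-3))³ = (-12*√2)³ = -3456*√2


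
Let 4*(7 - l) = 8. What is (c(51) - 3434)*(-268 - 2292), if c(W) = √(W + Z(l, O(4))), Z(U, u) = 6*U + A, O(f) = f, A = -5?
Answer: 8791040 - 5120*√19 ≈ 8.7687e+6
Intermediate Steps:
l = 5 (l = 7 - ¼*8 = 7 - 2 = 5)
Z(U, u) = -5 + 6*U (Z(U, u) = 6*U - 5 = -5 + 6*U)
c(W) = √(25 + W) (c(W) = √(W + (-5 + 6*5)) = √(W + (-5 + 30)) = √(W + 25) = √(25 + W))
(c(51) - 3434)*(-268 - 2292) = (√(25 + 51) - 3434)*(-268 - 2292) = (√76 - 3434)*(-2560) = (2*√19 - 3434)*(-2560) = (-3434 + 2*√19)*(-2560) = 8791040 - 5120*√19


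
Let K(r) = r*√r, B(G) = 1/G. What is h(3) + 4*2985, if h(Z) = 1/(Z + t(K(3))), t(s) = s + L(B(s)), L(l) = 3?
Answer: 35822/3 - √3/3 ≈ 11940.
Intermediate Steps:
K(r) = r^(3/2)
t(s) = 3 + s (t(s) = s + 3 = 3 + s)
h(Z) = 1/(3 + Z + 3*√3) (h(Z) = 1/(Z + (3 + 3^(3/2))) = 1/(Z + (3 + 3*√3)) = 1/(3 + Z + 3*√3))
h(3) + 4*2985 = 1/(3 + 3 + 3*√3) + 4*2985 = 1/(6 + 3*√3) + 11940 = 11940 + 1/(6 + 3*√3)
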